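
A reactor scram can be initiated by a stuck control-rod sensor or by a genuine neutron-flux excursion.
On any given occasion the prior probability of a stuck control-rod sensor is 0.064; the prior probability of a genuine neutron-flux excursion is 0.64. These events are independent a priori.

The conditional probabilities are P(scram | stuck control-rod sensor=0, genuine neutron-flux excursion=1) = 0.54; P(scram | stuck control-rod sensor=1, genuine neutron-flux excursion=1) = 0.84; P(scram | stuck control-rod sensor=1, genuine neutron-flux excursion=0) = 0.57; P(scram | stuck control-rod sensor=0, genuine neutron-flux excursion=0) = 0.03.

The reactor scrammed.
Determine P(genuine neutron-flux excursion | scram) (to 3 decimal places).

P(genuine neutron-flux excursion | scram) ≈ 0.939

For the numerator, keep only genuine neutron-flux excursion=true terms: 0.323482 + 0.034406 = 0.357888
The normalizing constant is 0.03*0.936*0.36 + 0.54*0.936*0.64 + 0.57*0.064*0.36 + 0.84*0.064*0.64 = 0.381130
P(genuine neutron-flux excursion | scram) = 0.357888/0.381130 ≈ 0.939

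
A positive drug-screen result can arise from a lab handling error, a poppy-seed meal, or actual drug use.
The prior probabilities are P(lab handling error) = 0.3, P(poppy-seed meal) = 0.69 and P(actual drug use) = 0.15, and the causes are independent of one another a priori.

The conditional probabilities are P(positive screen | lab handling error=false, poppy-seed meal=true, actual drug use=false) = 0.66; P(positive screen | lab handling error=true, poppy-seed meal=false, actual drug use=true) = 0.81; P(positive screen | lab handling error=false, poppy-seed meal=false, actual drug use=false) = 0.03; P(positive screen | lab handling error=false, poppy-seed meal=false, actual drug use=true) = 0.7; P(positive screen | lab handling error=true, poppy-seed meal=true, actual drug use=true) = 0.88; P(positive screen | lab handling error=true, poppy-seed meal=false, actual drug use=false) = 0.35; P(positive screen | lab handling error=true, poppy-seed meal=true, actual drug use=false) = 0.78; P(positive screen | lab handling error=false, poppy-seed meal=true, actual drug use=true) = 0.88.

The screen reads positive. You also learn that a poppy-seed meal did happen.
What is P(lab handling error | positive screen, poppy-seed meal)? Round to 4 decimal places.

P(lab handling error | positive screen, poppy-seed meal) ≈ 0.3296

P(positive screen | poppy-seed meal) = 0.66×0.7×0.85 + 0.88×0.7×0.15 + 0.78×0.3×0.85 + 0.88×0.3×0.15 = 0.392700 + 0.092400 + 0.198900 + 0.039600 = 0.723600
Of this, 0.238500 comes from 0.198900 + 0.039600 (the lab handling error=true cases).
So P(lab handling error | positive screen, poppy-seed meal) = 0.238500/0.723600 ≈ 0.3296.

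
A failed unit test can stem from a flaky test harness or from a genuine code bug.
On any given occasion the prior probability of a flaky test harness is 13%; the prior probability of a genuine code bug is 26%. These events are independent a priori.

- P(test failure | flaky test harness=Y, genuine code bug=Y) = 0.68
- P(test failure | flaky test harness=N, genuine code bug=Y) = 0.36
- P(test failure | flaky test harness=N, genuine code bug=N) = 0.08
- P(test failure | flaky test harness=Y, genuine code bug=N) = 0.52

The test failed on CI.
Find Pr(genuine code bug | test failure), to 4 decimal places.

Pr(genuine code bug | test failure) ≈ 0.5070

P(test failure) = 0.08*0.87*0.74 + 0.36*0.87*0.26 + 0.52*0.13*0.74 + 0.68*0.13*0.26 = 0.051504 + 0.081432 + 0.050024 + 0.022984 = 0.205944
Restricting to configurations with genuine code bug present: 0.081432 + 0.022984 = 0.104416.
Hence the posterior is 0.104416/0.205944 ≈ 0.5070.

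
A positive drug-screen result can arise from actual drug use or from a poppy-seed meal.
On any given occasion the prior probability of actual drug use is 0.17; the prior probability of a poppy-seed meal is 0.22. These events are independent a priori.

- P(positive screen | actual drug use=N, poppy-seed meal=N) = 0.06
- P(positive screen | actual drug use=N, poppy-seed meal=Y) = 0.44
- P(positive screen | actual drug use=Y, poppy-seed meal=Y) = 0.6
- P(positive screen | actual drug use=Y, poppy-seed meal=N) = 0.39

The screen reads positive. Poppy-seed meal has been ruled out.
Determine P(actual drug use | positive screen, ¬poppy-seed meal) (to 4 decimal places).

P(positive screen | ¬poppy-seed meal) = 0.06*0.83 + 0.39*0.17 = 0.049800 + 0.066300 = 0.116100
Of this, 0.066300 comes from 0.39*0.17 (the actual drug use=true cases).
Hence the posterior is 0.066300/0.116100 ≈ 0.5711.

P(actual drug use | positive screen, ¬poppy-seed meal) ≈ 0.5711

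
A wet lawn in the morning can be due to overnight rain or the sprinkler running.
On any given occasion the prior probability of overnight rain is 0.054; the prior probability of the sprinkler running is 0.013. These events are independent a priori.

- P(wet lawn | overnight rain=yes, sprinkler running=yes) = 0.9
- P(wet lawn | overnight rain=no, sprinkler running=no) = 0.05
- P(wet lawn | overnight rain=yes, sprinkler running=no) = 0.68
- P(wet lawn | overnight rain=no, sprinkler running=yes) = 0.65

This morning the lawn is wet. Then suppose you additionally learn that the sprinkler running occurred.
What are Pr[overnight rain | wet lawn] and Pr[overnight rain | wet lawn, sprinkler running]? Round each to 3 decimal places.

P(wet lawn) = 0.05×0.946×0.987 + 0.65×0.946×0.013 + 0.68×0.054×0.987 + 0.9×0.054×0.013 = 0.046685 + 0.007994 + 0.036243 + 0.000632 = 0.091554
The overnight rain-present share is 0.036243 + 0.000632 = 0.036875.
P(overnight rain | wet lawn) = 0.036875 / 0.091554 ≈ 0.403

Now also conditioning on sprinkler running=true:
Numerator (weight on configurations with overnight rain): 0.9×0.054 = 0.048600
The normalizing constant is 0.65×0.946 + 0.9×0.054 = 0.663500
Posterior = 0.048600 / 0.663500 ≈ 0.073

Pr[overnight rain | wet lawn] ≈ 0.403; Pr[overnight rain | wet lawn, sprinkler running] ≈ 0.073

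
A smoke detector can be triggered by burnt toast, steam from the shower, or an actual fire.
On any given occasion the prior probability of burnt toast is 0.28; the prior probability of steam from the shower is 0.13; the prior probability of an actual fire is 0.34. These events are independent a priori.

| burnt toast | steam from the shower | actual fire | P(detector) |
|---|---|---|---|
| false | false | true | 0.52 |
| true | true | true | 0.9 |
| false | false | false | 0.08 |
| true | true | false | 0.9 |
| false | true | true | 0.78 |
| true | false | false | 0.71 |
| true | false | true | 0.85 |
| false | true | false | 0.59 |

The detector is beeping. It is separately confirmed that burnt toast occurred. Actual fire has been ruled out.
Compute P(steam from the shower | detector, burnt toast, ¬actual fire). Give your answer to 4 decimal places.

P(detector | burnt toast, ¬actual fire) = 0.71·0.87 + 0.9·0.13 = 0.617700 + 0.117000 = 0.734700
Of this, 0.117000 comes from 0.9·0.13 (the steam from the shower=true cases).
P(steam from the shower | detector, burnt toast, ¬actual fire) = 0.117000 / 0.734700 ≈ 0.1592

P(steam from the shower | detector, burnt toast, ¬actual fire) ≈ 0.1592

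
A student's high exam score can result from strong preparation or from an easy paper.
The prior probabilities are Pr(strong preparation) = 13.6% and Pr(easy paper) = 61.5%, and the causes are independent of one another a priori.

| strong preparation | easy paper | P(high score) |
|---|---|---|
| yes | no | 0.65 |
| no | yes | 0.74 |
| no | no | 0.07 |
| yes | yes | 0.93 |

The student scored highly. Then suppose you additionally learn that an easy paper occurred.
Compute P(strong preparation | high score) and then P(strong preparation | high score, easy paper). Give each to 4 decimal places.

Sum P(high score|·) weighted by the priors over the 4 (strong preparation, easy paper) configurations:
  P(high score) = 0.07*0.864*0.385 + 0.74*0.864*0.615 + 0.65*0.136*0.385 + 0.93*0.136*0.615
        = 0.023285 + 0.393206 + 0.034034 + 0.077785 = 0.528310
The terms with strong preparation present sum to 0.111819, so
  P(strong preparation | high score) = 0.111819 / 0.528310 ≈ 0.2117

Now condition on the additional information:
Weight on strong preparation=true, given the evidence: 0.93*0.136 = 0.126480
The normalizing constant is 0.74*0.864 + 0.93*0.136 = 0.765840
P(strong preparation | high score, easy paper) = 0.126480/0.765840 ≈ 0.1652
This is intercausal reasoning (explaining away): once easy paper accounts for the high score, strong preparation becomes less likely.

P(strong preparation | high score) ≈ 0.2117; P(strong preparation | high score, easy paper) ≈ 0.1652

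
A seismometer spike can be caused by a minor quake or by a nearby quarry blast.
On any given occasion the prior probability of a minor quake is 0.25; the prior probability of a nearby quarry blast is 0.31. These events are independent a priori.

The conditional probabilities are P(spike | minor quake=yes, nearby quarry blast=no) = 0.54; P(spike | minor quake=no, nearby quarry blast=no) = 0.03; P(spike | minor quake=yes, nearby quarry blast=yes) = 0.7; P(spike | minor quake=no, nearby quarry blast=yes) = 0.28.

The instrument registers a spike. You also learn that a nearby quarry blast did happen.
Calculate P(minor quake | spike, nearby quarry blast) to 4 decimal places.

Weight on minor quake=true, given the evidence: 0.7×0.25 = 0.175000
Denominator P(spike | nearby quarry blast): 0.28×0.75 + 0.7×0.25 = 0.385000
P(minor quake | spike, nearby quarry blast) = 0.175000/0.385000 ≈ 0.4545

P(minor quake | spike, nearby quarry blast) ≈ 0.4545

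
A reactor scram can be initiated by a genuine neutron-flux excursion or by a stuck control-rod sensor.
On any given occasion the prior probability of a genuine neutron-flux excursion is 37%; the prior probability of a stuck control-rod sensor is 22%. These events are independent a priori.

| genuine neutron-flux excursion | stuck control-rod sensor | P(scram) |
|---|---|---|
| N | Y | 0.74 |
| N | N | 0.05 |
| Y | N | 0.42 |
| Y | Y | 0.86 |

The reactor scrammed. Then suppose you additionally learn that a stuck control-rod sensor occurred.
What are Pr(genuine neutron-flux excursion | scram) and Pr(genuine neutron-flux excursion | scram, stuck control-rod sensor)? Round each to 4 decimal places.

P(scram) = 0.05·0.63·0.78 + 0.74·0.63·0.22 + 0.42·0.37·0.78 + 0.86·0.37·0.22 = 0.024570 + 0.102564 + 0.121212 + 0.070004 = 0.318350
Restricting to configurations with genuine neutron-flux excursion present: 0.121212 + 0.070004 = 0.191216.
So P(genuine neutron-flux excursion | scram) = 0.191216/0.318350 ≈ 0.6006.

With the extra evidence:
For the numerator, keep only genuine neutron-flux excursion=true terms: 0.86·0.37 = 0.318200
Denominator P(scram | stuck control-rod sensor): 0.74·0.63 + 0.86·0.37 = 0.784400
Posterior = 0.318200 / 0.784400 ≈ 0.4057

Pr(genuine neutron-flux excursion | scram) ≈ 0.6006; Pr(genuine neutron-flux excursion | scram, stuck control-rod sensor) ≈ 0.4057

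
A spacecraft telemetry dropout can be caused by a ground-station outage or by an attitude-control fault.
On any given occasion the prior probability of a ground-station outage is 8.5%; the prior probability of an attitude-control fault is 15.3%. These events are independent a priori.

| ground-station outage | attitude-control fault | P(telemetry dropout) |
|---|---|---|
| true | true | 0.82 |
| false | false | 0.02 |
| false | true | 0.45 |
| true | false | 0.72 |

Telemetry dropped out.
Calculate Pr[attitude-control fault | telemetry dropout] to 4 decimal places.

P(telemetry dropout) = 0.02*0.915*0.847 + 0.45*0.915*0.153 + 0.72*0.085*0.847 + 0.82*0.085*0.153 = 0.015500 + 0.062998 + 0.051836 + 0.010664 = 0.140998
The attitude-control fault-present share is 0.062998 + 0.010664 = 0.073662.
Hence the posterior is 0.073662/0.140998 ≈ 0.5224.

Pr[attitude-control fault | telemetry dropout] ≈ 0.5224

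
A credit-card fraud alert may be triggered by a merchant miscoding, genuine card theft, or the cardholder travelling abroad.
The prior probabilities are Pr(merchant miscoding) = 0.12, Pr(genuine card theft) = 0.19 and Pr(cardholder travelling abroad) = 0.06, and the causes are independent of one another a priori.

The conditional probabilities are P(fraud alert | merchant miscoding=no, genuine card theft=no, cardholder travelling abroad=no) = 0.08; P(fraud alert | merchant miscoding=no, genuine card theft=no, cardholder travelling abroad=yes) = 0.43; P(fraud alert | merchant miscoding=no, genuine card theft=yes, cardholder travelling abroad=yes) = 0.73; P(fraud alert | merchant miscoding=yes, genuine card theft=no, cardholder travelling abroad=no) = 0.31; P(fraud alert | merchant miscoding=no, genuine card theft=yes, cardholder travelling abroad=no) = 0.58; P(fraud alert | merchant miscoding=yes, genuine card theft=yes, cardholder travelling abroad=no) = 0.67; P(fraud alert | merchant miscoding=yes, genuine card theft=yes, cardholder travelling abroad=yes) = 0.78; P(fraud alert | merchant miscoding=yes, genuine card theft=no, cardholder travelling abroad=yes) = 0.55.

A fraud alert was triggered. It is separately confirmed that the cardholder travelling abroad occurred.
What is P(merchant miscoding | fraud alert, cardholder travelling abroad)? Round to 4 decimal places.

P(merchant miscoding | fraud alert, cardholder travelling abroad) ≈ 0.1425

P(fraud alert | cardholder travelling abroad) = 0.43*0.88*0.81 + 0.73*0.88*0.19 + 0.55*0.12*0.81 + 0.78*0.12*0.19 = 0.306504 + 0.122056 + 0.053460 + 0.017784 = 0.499804
Restricting to configurations with merchant miscoding present: 0.053460 + 0.017784 = 0.071244.
P(merchant miscoding | fraud alert, cardholder travelling abroad) = 0.071244 / 0.499804 ≈ 0.1425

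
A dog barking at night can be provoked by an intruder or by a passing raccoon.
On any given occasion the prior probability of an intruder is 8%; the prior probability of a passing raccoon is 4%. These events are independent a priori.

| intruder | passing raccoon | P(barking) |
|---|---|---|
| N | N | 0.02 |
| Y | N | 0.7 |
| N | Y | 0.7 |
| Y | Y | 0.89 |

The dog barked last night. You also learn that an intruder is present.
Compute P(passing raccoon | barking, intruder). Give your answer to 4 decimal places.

P(barking | intruder) = 0.7*0.96 + 0.89*0.04 = 0.672000 + 0.035600 = 0.707600
The passing raccoon-present share is 0.89*0.04 = 0.035600.
So P(passing raccoon | barking, intruder) = 0.035600/0.707600 ≈ 0.0503.

P(passing raccoon | barking, intruder) ≈ 0.0503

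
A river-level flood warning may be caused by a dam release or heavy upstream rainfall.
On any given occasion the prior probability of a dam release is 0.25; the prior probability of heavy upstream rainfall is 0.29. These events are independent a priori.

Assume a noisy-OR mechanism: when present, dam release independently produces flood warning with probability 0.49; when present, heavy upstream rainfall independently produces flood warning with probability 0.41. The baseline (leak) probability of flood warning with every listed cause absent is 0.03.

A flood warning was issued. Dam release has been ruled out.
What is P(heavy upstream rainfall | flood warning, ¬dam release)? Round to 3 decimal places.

Under noisy-OR, P(flood warning | causes) = 1 − (1−0.03)·∏(1−qᵢ) over the active causes.
Weight on heavy upstream rainfall=true, given the evidence: 0.4277×0.29 = 0.124033
The normalizing constant is 0.03×0.71 + 0.4277×0.29 = 0.145333
Posterior = 0.124033 / 0.145333 ≈ 0.853

P(heavy upstream rainfall | flood warning, ¬dam release) ≈ 0.853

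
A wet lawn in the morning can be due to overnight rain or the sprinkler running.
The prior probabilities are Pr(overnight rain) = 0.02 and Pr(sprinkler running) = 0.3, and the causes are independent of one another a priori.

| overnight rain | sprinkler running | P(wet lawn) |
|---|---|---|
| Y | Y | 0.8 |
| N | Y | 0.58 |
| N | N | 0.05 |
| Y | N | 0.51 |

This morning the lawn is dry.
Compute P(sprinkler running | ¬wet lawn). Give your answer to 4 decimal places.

P(sprinkler running | ¬wet lawn) ≈ 0.1592

P(¬wet lawn) = 0.95·0.98·0.7 + 0.42·0.98·0.3 + 0.49·0.02·0.7 + 0.2·0.02·0.3 = 0.651700 + 0.123480 + 0.006860 + 0.001200 = 0.783240
Of this, 0.124680 comes from 0.123480 + 0.001200 (the sprinkler running=true cases).
P(sprinkler running | ¬wet lawn) = 0.124680 / 0.783240 ≈ 0.1592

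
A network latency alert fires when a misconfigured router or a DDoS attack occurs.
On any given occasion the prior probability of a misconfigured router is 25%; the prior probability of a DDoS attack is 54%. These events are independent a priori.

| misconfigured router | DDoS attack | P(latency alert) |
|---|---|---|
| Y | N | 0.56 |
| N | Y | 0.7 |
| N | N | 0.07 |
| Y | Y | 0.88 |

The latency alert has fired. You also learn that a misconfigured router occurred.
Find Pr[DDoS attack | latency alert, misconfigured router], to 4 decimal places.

Pr[DDoS attack | latency alert, misconfigured router] ≈ 0.6485

Enumerate both values of DDoS attack and weight by the priors:
  P(latency alert | misconfigured router) = 0.56*0.46 + 0.88*0.54
        = 0.257600 + 0.475200 = 0.732800
The terms with DDoS attack present sum to 0.475200, so
  P(DDoS attack | latency alert, misconfigured router) = 0.475200 / 0.732800 ≈ 0.6485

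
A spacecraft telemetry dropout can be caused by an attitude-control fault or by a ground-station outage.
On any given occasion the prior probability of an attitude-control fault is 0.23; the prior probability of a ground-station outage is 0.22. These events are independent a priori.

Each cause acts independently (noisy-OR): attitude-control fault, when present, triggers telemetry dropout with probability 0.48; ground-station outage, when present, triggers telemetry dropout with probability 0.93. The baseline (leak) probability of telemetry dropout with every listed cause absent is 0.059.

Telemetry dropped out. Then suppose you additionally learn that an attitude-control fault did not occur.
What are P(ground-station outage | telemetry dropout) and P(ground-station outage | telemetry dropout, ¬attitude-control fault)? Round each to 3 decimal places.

P(ground-station outage | telemetry dropout) ≈ 0.620; P(ground-station outage | telemetry dropout, ¬attitude-control fault) ≈ 0.817

Under noisy-OR, P(telemetry dropout | causes) = 1 − (1−0.059)·∏(1−qᵢ) over the active causes.
Numerator (weight on configurations with ground-station outage): 0.158242 + 0.048867 = 0.207109
The normalizing constant is 0.059·0.77·0.78 + 0.93413·0.77·0.22 + 0.51068·0.23·0.78 + 0.965748·0.23·0.22 = 0.334160
Posterior = 0.207109 / 0.334160 ≈ 0.620

With the extra evidence:
Weight on ground-station outage=true, given the evidence: 0.93413*0.22 = 0.205509
Normalizer over all consistent configurations: 0.059*0.78 + 0.93413*0.22 = 0.251529
Posterior = 0.205509 / 0.251529 ≈ 0.817
Ruling out attitude-control fault raises the posterior on ground-station outage — the flip side of explaining away.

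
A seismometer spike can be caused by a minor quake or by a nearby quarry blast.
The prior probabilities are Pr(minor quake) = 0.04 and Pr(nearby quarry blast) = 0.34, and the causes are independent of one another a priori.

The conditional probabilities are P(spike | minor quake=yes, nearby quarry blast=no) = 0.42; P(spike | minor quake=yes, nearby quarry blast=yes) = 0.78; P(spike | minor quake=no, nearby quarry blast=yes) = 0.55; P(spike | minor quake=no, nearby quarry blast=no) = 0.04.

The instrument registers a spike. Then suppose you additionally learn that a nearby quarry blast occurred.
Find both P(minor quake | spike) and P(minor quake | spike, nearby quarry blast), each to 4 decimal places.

Weight on minor quake=true, given the evidence: 0.011088 + 0.010608 = 0.021696
Denominator P(spike): 0.04*0.96*0.66 + 0.55*0.96*0.34 + 0.42*0.04*0.66 + 0.78*0.04*0.34 = 0.226560
P(minor quake | spike) = 0.021696/0.226560 ≈ 0.0958

With the extra evidence:
Numerator (weight on configurations with minor quake): 0.78·0.04 = 0.031200
The normalizing constant is 0.55·0.96 + 0.78·0.04 = 0.559200
Posterior = 0.031200 / 0.559200 ≈ 0.0558
This is intercausal reasoning (explaining away): once nearby quarry blast accounts for the spike, minor quake becomes less likely.

P(minor quake | spike) ≈ 0.0958; P(minor quake | spike, nearby quarry blast) ≈ 0.0558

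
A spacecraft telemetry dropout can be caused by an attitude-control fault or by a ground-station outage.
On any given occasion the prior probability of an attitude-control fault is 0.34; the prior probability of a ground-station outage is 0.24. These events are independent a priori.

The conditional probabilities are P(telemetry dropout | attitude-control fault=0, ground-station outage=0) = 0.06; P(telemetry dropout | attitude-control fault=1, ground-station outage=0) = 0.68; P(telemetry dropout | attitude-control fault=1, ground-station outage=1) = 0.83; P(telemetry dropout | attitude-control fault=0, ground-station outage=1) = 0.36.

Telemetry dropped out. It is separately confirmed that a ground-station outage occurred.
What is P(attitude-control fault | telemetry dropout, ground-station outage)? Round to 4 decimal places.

By total probability over both values of attitude-control fault:
  P(telemetry dropout | ground-station outage) = 0.36*0.66 + 0.83*0.34
        = 0.237600 + 0.282200 = 0.519800
The terms with attitude-control fault present sum to 0.282200, so
  P(attitude-control fault | telemetry dropout, ground-station outage) = 0.282200 / 0.519800 ≈ 0.5429

P(attitude-control fault | telemetry dropout, ground-station outage) ≈ 0.5429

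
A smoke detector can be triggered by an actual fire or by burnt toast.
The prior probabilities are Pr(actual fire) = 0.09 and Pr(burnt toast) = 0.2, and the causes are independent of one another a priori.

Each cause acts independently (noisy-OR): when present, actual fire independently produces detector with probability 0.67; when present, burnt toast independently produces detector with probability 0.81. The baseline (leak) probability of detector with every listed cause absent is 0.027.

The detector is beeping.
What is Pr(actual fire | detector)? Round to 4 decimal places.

Pr(actual fire | detector) ≈ 0.2814

Under noisy-OR, P(detector | causes) = 1 − (1−0.027)·∏(1−qᵢ) over the active causes.
P(detector) = 0.027×0.91×0.8 + 0.81513×0.91×0.2 + 0.67891×0.09×0.8 + 0.938993×0.09×0.2 = 0.019656 + 0.148354 + 0.048882 + 0.016902 = 0.233794
Of this, 0.065784 comes from 0.048882 + 0.016902 (the actual fire=true cases).
So P(actual fire | detector) = 0.065784/0.233794 ≈ 0.2814.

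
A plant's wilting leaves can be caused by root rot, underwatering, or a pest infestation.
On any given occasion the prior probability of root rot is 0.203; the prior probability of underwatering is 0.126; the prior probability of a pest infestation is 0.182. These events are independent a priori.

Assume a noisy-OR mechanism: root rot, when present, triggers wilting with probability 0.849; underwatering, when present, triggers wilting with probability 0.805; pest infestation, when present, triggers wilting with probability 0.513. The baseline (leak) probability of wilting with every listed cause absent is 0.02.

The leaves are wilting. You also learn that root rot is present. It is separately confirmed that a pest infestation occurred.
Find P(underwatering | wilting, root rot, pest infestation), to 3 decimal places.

Under noisy-OR, P(wilting | causes) = 1 − (1−0.02)·∏(1−qᵢ) over the active causes.
Enumerate both values of underwatering and weight by the priors:
  P(wilting | root rot, pest infestation) = 0.927934×0.874 + 0.985947×0.126
        = 0.811014 + 0.124229 = 0.935243
Configurations with underwatering contribute 0.124229, so
  P(underwatering | wilting, root rot, pest infestation) = 0.124229 / 0.935243 ≈ 0.133

P(underwatering | wilting, root rot, pest infestation) ≈ 0.133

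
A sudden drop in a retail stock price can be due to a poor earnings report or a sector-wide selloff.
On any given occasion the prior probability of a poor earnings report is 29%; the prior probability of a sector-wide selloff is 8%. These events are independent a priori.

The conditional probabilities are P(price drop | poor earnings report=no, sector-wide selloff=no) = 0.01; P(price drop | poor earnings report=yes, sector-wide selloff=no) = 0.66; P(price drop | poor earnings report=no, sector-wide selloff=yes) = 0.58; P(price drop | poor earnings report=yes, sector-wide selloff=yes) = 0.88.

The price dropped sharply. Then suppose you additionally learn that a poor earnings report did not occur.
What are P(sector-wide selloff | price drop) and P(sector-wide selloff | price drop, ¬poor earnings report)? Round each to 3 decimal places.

P(sector-wide selloff | price drop) ≈ 0.226; P(sector-wide selloff | price drop, ¬poor earnings report) ≈ 0.835

Sum P(price drop|·) weighted by the priors over the 4 (poor earnings report, sector-wide selloff) configurations:
  P(price drop) = 0.01×0.71×0.92 + 0.58×0.71×0.08 + 0.66×0.29×0.92 + 0.88×0.29×0.08
        = 0.006532 + 0.032944 + 0.176088 + 0.020416 = 0.235980
The terms with sector-wide selloff present sum to 0.053360, so
  P(sector-wide selloff | price drop) = 0.053360 / 0.235980 ≈ 0.226

With the extra evidence:
P(price drop | ¬poor earnings report) = 0.01*0.92 + 0.58*0.08 = 0.009200 + 0.046400 = 0.055600
Of this, 0.046400 comes from 0.58*0.08 (the sector-wide selloff=true cases).
P(sector-wide selloff | price drop, ¬poor earnings report) = 0.046400 / 0.055600 ≈ 0.835
Ruling out poor earnings report raises the posterior on sector-wide selloff — the flip side of explaining away.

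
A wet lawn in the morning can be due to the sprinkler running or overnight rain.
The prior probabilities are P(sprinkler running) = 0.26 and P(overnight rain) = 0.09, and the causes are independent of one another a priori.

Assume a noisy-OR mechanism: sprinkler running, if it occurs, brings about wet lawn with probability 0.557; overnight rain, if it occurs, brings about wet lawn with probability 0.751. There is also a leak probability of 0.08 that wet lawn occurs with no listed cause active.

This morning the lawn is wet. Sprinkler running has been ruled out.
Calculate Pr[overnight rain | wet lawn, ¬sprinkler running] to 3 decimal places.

Under noisy-OR, P(wet lawn | causes) = 1 − (1−0.08)·∏(1−qᵢ) over the active causes.
For the numerator, keep only overnight rain=true terms: 0.77092×0.09 = 0.069383
Normalizer over all consistent configurations: 0.08×0.91 + 0.77092×0.09 = 0.142183
P(overnight rain | wet lawn, ¬sprinkler running) = 0.069383/0.142183 ≈ 0.488

Pr[overnight rain | wet lawn, ¬sprinkler running] ≈ 0.488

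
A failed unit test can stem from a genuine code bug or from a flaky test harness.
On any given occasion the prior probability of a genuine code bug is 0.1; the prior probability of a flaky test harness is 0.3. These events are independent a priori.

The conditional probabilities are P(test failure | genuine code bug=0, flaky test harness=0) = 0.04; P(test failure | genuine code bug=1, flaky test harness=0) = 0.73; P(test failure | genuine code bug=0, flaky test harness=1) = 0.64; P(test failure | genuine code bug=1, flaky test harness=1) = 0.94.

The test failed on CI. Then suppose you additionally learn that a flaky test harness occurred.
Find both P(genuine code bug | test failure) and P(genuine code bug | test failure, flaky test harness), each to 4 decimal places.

P(genuine code bug | test failure) ≈ 0.2860; P(genuine code bug | test failure, flaky test harness) ≈ 0.1403

P(test failure) = 0.04·0.9·0.7 + 0.64·0.9·0.3 + 0.73·0.1·0.7 + 0.94·0.1·0.3 = 0.025200 + 0.172800 + 0.051100 + 0.028200 = 0.277300
Restricting to configurations with genuine code bug present: 0.051100 + 0.028200 = 0.079300.
P(genuine code bug | test failure) = 0.079300 / 0.277300 ≈ 0.2860

Now condition on the additional information:
P(test failure | flaky test harness) = 0.64·0.9 + 0.94·0.1 = 0.576000 + 0.094000 = 0.670000
The genuine code bug-present share is 0.94·0.1 = 0.094000.
Hence the posterior is 0.094000/0.670000 ≈ 0.1403.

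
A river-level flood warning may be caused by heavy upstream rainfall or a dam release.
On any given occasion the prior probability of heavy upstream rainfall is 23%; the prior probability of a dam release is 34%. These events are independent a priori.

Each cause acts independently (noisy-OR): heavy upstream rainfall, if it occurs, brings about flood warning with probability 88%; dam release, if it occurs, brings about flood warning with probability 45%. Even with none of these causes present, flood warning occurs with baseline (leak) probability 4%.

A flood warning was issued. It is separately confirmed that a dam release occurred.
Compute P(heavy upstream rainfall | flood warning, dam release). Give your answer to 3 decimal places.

Under noisy-OR, P(flood warning | causes) = 1 − (1−0.04)·∏(1−qᵢ) over the active causes.
Numerator (weight on configurations with heavy upstream rainfall): 0.93664*0.23 = 0.215427
Normalizer over all consistent configurations: 0.472*0.77 + 0.93664*0.23 = 0.578867
P(heavy upstream rainfall | flood warning, dam release) = 0.215427/0.578867 ≈ 0.372

P(heavy upstream rainfall | flood warning, dam release) ≈ 0.372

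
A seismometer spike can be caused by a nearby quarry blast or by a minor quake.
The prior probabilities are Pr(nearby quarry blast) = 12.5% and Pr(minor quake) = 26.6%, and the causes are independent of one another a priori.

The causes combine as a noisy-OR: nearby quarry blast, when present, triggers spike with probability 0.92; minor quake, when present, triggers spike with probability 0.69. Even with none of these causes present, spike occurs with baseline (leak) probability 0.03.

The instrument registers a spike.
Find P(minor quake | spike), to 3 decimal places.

Under noisy-OR, P(spike | causes) = 1 − (1−0.03)·∏(1−qᵢ) over the active causes.
For the numerator, keep only minor quake=true terms: 0.162762 + 0.032450 = 0.195212
Normalizer over all consistent configurations: 0.03·0.875·0.734 + 0.6993·0.875·0.266 + 0.9224·0.125·0.734 + 0.975944·0.125·0.266 = 0.299109
P(minor quake | spike) = 0.195212/0.299109 ≈ 0.653

P(minor quake | spike) ≈ 0.653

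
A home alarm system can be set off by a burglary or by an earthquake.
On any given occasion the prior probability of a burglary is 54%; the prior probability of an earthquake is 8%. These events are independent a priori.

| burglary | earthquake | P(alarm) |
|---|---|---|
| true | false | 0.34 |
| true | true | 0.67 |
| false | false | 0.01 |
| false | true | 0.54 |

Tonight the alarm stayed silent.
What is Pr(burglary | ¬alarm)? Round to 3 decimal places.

Pr(burglary | ¬alarm) ≈ 0.440

For the numerator, keep only burglary=true terms: 0.327888 + 0.014256 = 0.342144
Denominator P(¬alarm): 0.99·0.46·0.92 + 0.46·0.46·0.08 + 0.66·0.54·0.92 + 0.33·0.54·0.08 = 0.778040
Posterior = 0.342144 / 0.778040 ≈ 0.440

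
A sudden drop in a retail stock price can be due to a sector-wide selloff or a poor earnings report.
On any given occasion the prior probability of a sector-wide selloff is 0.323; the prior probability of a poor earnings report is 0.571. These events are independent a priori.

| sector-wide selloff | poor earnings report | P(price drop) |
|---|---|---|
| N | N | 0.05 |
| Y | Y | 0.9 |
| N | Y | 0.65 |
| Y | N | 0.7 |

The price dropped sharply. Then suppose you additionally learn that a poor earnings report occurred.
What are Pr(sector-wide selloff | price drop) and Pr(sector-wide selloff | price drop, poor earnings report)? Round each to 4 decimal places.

By total probability over the 4 (sector-wide selloff, poor earnings report) configurations:
  P(price drop) = 0.05*0.677*0.429 + 0.65*0.677*0.571 + 0.7*0.323*0.429 + 0.9*0.323*0.571
        = 0.014522 + 0.251269 + 0.096997 + 0.165990 = 0.528778
Configurations with sector-wide selloff contribute 0.262987, so
  P(sector-wide selloff | price drop) = 0.262987 / 0.528778 ≈ 0.4973

With the extra evidence:
P(price drop | poor earnings report) = 0.65*0.677 + 0.9*0.323 = 0.440050 + 0.290700 = 0.730750
The sector-wide selloff-present share is 0.9*0.323 = 0.290700.
P(sector-wide selloff | price drop, poor earnings report) = 0.290700 / 0.730750 ≈ 0.3978

Pr(sector-wide selloff | price drop) ≈ 0.4973; Pr(sector-wide selloff | price drop, poor earnings report) ≈ 0.3978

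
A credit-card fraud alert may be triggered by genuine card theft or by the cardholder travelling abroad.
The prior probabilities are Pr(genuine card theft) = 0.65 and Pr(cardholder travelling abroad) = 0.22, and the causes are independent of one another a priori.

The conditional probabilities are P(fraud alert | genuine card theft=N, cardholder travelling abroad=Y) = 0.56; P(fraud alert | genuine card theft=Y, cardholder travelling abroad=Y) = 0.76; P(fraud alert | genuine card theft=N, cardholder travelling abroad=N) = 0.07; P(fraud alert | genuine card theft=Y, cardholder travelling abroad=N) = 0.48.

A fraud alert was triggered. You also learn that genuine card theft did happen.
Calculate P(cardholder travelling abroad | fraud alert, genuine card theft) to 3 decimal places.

Sum P(fraud alert|·) weighted by the priors over both values of cardholder travelling abroad:
  P(fraud alert | genuine card theft) = 0.48·0.78 + 0.76·0.22
        = 0.374400 + 0.167200 = 0.541600
Configurations with cardholder travelling abroad contribute 0.167200, so
  P(cardholder travelling abroad | fraud alert, genuine card theft) = 0.167200 / 0.541600 ≈ 0.309

P(cardholder travelling abroad | fraud alert, genuine card theft) ≈ 0.309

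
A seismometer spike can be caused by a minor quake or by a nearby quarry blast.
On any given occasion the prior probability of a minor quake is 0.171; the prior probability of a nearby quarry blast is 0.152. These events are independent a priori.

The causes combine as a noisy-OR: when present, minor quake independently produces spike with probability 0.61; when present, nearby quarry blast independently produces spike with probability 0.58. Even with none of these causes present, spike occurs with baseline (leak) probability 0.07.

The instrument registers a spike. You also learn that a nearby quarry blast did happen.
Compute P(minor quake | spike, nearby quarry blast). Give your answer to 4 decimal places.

Under noisy-OR, P(spike | causes) = 1 − (1−0.07)·∏(1−qᵢ) over the active causes.
Sum P(spike|·) weighted by the priors over both values of minor quake:
  P(spike | nearby quarry blast) = 0.6094×0.829 + 0.847666×0.171
        = 0.505193 + 0.144951 = 0.650144
Configurations with minor quake contribute 0.144951, so
  P(minor quake | spike, nearby quarry blast) = 0.144951 / 0.650144 ≈ 0.2230

P(minor quake | spike, nearby quarry blast) ≈ 0.2230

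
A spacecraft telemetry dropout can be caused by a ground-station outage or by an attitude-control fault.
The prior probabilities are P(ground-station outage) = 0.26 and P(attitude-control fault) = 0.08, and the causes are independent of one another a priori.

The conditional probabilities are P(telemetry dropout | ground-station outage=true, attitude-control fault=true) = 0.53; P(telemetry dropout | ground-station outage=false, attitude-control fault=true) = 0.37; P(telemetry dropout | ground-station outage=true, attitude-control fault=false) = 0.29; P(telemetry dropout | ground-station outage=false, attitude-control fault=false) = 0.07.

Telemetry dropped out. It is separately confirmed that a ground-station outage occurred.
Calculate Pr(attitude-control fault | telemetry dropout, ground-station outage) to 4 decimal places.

Pr(attitude-control fault | telemetry dropout, ground-station outage) ≈ 0.1371

Numerator (weight on configurations with attitude-control fault): 0.53*0.08 = 0.042400
Normalizer over all consistent configurations: 0.29*0.92 + 0.53*0.08 = 0.309200
P(attitude-control fault | telemetry dropout, ground-station outage) = 0.042400/0.309200 ≈ 0.1371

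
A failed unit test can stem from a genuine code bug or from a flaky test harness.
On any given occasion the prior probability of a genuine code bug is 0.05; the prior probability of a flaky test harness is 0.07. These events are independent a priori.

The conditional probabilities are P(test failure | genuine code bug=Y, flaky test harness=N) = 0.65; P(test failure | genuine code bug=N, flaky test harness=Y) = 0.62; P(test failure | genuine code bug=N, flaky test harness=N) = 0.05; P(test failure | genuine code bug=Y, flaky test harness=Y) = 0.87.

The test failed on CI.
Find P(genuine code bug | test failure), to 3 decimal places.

P(test failure) = 0.05×0.95×0.93 + 0.62×0.95×0.07 + 0.65×0.05×0.93 + 0.87×0.05×0.07 = 0.044175 + 0.041230 + 0.030225 + 0.003045 = 0.118675
The genuine code bug-present share is 0.030225 + 0.003045 = 0.033270.
So P(genuine code bug | test failure) = 0.033270/0.118675 ≈ 0.280.

P(genuine code bug | test failure) ≈ 0.280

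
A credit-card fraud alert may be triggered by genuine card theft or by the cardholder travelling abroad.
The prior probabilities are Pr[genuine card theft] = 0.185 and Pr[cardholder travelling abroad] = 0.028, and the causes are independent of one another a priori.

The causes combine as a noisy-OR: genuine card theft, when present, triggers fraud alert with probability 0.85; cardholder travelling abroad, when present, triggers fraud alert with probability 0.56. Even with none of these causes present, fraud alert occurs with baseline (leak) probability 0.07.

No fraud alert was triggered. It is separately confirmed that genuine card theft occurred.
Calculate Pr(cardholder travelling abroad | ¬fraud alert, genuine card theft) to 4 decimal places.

Under noisy-OR, P(fraud alert | causes) = 1 − (1−0.07)·∏(1−qᵢ) over the active causes.
P(¬fraud alert | genuine card theft) = 0.1395×0.972 + 0.06138×0.028 = 0.135594 + 0.001719 = 0.137313
The cardholder travelling abroad-present share is 0.06138×0.028 = 0.001719.
Hence the posterior is 0.001719/0.137313 ≈ 0.0125.

Pr(cardholder travelling abroad | ¬fraud alert, genuine card theft) ≈ 0.0125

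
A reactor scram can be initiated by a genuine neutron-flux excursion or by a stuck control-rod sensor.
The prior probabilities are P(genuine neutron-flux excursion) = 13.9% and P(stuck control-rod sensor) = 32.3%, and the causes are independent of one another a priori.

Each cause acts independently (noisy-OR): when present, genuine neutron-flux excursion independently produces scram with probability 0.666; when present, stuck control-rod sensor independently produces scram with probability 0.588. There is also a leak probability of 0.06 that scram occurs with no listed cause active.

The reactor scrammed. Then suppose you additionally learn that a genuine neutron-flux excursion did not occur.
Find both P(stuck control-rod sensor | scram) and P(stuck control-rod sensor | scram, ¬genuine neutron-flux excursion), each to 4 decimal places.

P(stuck control-rod sensor | scram) ≈ 0.6779; P(stuck control-rod sensor | scram, ¬genuine neutron-flux excursion) ≈ 0.8297

Under noisy-OR, P(scram | causes) = 1 − (1−0.06)·∏(1−qᵢ) over the active causes.
For the numerator, keep only stuck control-rod sensor=true terms: 0.170399 + 0.039089 = 0.209488
The normalizing constant is 0.06*0.861*0.677 + 0.61272*0.861*0.323 + 0.68604*0.139*0.677 + 0.870648*0.139*0.323 = 0.309020
P(stuck control-rod sensor | scram) = 0.209488/0.309020 ≈ 0.6779

Now condition on the additional information:
P(scram | ¬genuine neutron-flux excursion) = 0.06·0.677 + 0.61272·0.323 = 0.040620 + 0.197909 = 0.238529
Restricting to configurations with stuck control-rod sensor present: 0.61272·0.323 = 0.197909.
Hence the posterior is 0.197909/0.238529 ≈ 0.8297.
Ruling out genuine neutron-flux excursion raises the posterior on stuck control-rod sensor — the flip side of explaining away.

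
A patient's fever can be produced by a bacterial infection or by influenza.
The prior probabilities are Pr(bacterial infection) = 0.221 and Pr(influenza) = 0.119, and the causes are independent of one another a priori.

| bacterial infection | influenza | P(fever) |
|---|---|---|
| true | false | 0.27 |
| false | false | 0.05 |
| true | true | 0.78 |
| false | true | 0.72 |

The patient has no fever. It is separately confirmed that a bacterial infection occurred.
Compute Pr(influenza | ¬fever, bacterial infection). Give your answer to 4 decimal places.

Sum P(¬fever|·) weighted by the priors over both values of influenza:
  P(¬fever | bacterial infection) = 0.73×0.881 + 0.22×0.119
        = 0.643130 + 0.026180 = 0.669310
Configurations with influenza contribute 0.026180, so
  P(influenza | ¬fever, bacterial infection) = 0.026180 / 0.669310 ≈ 0.0391

Pr(influenza | ¬fever, bacterial infection) ≈ 0.0391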